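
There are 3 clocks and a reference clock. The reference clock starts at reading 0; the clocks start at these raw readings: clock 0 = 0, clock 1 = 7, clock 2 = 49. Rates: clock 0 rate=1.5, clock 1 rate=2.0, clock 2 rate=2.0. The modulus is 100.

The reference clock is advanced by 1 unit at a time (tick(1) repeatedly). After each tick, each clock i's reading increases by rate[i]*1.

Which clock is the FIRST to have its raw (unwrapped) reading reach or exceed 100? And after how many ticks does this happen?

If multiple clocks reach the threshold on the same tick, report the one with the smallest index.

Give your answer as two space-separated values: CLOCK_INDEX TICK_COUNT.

clock 0: start=0, rate=1.5, needs 100-0 = 100; ticks = ceil(100/1.5) = ceil(66.6667) = 67; reading at tick 67 = 0 + 1.5*67 = 100.5000
clock 1: start=7, rate=2.0, needs 100-7 = 93; ticks = ceil(93/2.0) = ceil(46.5000) = 47; reading at tick 47 = 7 + 2.0*47 = 101.0000
clock 2: start=49, rate=2.0, needs 100-49 = 51; ticks = ceil(51/2.0) = ceil(25.5000) = 26; reading at tick 26 = 49 + 2.0*26 = 101.0000
Minimum tick count = 26; winners = [2]; smallest index = 2

Answer: 2 26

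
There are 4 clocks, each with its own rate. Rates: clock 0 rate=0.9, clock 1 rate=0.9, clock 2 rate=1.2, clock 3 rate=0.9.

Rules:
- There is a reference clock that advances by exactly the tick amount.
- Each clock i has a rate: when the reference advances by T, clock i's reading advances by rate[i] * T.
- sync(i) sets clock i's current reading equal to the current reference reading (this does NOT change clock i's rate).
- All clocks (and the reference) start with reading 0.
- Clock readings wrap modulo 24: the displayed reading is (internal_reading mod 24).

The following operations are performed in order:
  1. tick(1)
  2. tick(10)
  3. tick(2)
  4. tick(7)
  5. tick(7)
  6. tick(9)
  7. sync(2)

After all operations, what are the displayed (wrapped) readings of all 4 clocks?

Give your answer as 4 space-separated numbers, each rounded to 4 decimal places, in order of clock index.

After op 1 tick(1): ref=1.0000 raw=[0.9000 0.9000 1.2000 0.9000]
After op 2 tick(10): ref=11.0000 raw=[9.9000 9.9000 13.2000 9.9000]
After op 3 tick(2): ref=13.0000 raw=[11.7000 11.7000 15.6000 11.7000]
After op 4 tick(7): ref=20.0000 raw=[18.0000 18.0000 24.0000 18.0000]
After op 5 tick(7): ref=27.0000 raw=[24.3000 24.3000 32.4000 24.3000]
After op 6 tick(9): ref=36.0000 raw=[32.4000 32.4000 43.2000 32.4000]
After op 7 sync(2): ref=36.0000 raw=[32.4000 32.4000 36.0000 32.4000]
Wrap final raw readings (mod 24): 32.4000 mod 24 = 8.4000; 32.4000 mod 24 = 8.4000; 36.0000 mod 24 = 12.0000; 32.4000 mod 24 = 8.4000

Answer: 8.4000 8.4000 12.0000 8.4000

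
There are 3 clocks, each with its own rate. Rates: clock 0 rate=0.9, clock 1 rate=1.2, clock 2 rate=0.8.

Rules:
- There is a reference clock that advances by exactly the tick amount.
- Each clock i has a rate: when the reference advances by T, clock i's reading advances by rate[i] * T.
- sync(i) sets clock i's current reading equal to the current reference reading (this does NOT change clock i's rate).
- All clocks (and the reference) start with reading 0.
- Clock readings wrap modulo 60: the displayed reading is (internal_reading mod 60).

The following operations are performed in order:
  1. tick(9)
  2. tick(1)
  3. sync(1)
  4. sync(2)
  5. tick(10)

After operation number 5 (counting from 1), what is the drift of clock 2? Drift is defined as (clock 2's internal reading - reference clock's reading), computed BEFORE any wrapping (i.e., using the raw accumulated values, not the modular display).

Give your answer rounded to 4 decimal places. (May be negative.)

After op 1 tick(9): ref=9.0000 raw=[8.1000 10.8000 7.2000]
After op 2 tick(1): ref=10.0000 raw=[9.0000 12.0000 8.0000]
After op 3 sync(1): ref=10.0000 raw=[9.0000 10.0000 8.0000]
After op 4 sync(2): ref=10.0000 raw=[9.0000 10.0000 10.0000]
After op 5 tick(10): ref=20.0000 raw=[18.0000 22.0000 18.0000]
Drift of clock 2 after op 5: 18.0000 - 20.0000 = -2.0000

Answer: -2.0000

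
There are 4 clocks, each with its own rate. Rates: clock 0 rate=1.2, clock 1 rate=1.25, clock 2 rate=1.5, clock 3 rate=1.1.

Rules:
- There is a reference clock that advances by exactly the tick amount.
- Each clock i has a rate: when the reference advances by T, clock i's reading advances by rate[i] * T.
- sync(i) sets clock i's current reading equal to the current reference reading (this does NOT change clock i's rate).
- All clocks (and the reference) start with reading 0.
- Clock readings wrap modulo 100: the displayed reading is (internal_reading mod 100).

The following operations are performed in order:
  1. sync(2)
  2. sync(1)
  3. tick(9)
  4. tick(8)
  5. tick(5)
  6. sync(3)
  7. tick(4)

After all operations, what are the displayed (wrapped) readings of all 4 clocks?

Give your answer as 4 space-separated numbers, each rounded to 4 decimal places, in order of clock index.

Answer: 31.2000 32.5000 39.0000 26.4000

Derivation:
After op 1 sync(2): ref=0.0000 raw=[0.0000 0.0000 0.0000 0.0000]
After op 2 sync(1): ref=0.0000 raw=[0.0000 0.0000 0.0000 0.0000]
After op 3 tick(9): ref=9.0000 raw=[10.8000 11.2500 13.5000 9.9000]
After op 4 tick(8): ref=17.0000 raw=[20.4000 21.2500 25.5000 18.7000]
After op 5 tick(5): ref=22.0000 raw=[26.4000 27.5000 33.0000 24.2000]
After op 6 sync(3): ref=22.0000 raw=[26.4000 27.5000 33.0000 22.0000]
After op 7 tick(4): ref=26.0000 raw=[31.2000 32.5000 39.0000 26.4000]
Wrap final raw readings (mod 100): 31.2000 mod 100 = 31.2000; 32.5000 mod 100 = 32.5000; 39.0000 mod 100 = 39.0000; 26.4000 mod 100 = 26.4000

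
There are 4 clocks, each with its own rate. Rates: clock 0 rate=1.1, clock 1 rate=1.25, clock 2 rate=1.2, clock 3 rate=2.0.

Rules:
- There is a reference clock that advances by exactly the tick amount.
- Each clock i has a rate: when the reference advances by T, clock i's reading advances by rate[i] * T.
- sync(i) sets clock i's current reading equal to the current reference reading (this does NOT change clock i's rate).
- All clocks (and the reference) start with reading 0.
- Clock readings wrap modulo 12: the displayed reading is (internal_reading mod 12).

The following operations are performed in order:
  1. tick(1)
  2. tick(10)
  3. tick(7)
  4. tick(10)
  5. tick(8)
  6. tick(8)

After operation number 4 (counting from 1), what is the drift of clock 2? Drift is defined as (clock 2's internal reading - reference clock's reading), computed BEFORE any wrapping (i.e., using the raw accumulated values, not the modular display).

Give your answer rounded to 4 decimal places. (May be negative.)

After op 1 tick(1): ref=1.0000 raw=[1.1000 1.2500 1.2000 2.0000]
After op 2 tick(10): ref=11.0000 raw=[12.1000 13.7500 13.2000 22.0000]
After op 3 tick(7): ref=18.0000 raw=[19.8000 22.5000 21.6000 36.0000]
After op 4 tick(10): ref=28.0000 raw=[30.8000 35.0000 33.6000 56.0000]
Drift of clock 2 after op 4: 33.6000 - 28.0000 = 5.6000

Answer: 5.6000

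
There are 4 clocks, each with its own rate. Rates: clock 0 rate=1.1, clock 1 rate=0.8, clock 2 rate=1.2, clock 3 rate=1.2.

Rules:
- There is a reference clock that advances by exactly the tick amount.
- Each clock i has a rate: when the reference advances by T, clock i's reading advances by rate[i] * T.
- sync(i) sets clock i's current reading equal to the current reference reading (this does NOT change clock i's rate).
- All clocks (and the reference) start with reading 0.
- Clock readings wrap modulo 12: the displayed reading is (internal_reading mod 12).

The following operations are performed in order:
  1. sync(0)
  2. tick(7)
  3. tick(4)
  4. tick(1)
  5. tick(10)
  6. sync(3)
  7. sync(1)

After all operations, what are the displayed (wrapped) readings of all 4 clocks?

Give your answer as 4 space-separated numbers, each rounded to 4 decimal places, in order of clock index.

Answer: 0.2000 10.0000 2.4000 10.0000

Derivation:
After op 1 sync(0): ref=0.0000 raw=[0.0000 0.0000 0.0000 0.0000]
After op 2 tick(7): ref=7.0000 raw=[7.7000 5.6000 8.4000 8.4000]
After op 3 tick(4): ref=11.0000 raw=[12.1000 8.8000 13.2000 13.2000]
After op 4 tick(1): ref=12.0000 raw=[13.2000 9.6000 14.4000 14.4000]
After op 5 tick(10): ref=22.0000 raw=[24.2000 17.6000 26.4000 26.4000]
After op 6 sync(3): ref=22.0000 raw=[24.2000 17.6000 26.4000 22.0000]
After op 7 sync(1): ref=22.0000 raw=[24.2000 22.0000 26.4000 22.0000]
Wrap final raw readings (mod 12): 24.2000 mod 12 = 0.2000; 22.0000 mod 12 = 10.0000; 26.4000 mod 12 = 2.4000; 22.0000 mod 12 = 10.0000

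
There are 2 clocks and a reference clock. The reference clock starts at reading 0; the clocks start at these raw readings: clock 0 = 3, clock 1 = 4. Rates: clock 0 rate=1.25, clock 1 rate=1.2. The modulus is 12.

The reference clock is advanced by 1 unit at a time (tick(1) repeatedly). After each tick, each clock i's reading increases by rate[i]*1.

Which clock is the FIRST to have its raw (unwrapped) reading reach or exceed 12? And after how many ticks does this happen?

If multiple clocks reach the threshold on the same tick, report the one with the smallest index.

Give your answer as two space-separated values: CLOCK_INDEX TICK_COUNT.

Answer: 1 7

Derivation:
clock 0: start=3, rate=1.25, needs 12-3 = 9; ticks = ceil(9/1.25) = ceil(7.2000) = 8; reading at tick 8 = 3 + 1.25*8 = 13.0000
clock 1: start=4, rate=1.2, needs 12-4 = 8; ticks = ceil(8/1.2) = ceil(6.6667) = 7; reading at tick 7 = 4 + 1.2*7 = 12.4000
Minimum tick count = 7; winners = [1]; smallest index = 1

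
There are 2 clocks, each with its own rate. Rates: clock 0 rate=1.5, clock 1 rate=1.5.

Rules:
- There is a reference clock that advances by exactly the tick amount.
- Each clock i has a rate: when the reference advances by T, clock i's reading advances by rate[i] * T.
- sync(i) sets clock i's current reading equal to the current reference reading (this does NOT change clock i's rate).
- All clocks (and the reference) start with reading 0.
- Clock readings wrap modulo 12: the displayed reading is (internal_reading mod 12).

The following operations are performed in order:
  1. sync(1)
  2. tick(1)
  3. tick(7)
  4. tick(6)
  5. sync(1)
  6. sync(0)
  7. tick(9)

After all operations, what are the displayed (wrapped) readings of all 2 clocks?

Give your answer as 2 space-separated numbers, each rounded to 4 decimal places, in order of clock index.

After op 1 sync(1): ref=0.0000 raw=[0.0000 0.0000]
After op 2 tick(1): ref=1.0000 raw=[1.5000 1.5000]
After op 3 tick(7): ref=8.0000 raw=[12.0000 12.0000]
After op 4 tick(6): ref=14.0000 raw=[21.0000 21.0000]
After op 5 sync(1): ref=14.0000 raw=[21.0000 14.0000]
After op 6 sync(0): ref=14.0000 raw=[14.0000 14.0000]
After op 7 tick(9): ref=23.0000 raw=[27.5000 27.5000]
Wrap final raw readings (mod 12): 27.5000 mod 12 = 3.5000; 27.5000 mod 12 = 3.5000

Answer: 3.5000 3.5000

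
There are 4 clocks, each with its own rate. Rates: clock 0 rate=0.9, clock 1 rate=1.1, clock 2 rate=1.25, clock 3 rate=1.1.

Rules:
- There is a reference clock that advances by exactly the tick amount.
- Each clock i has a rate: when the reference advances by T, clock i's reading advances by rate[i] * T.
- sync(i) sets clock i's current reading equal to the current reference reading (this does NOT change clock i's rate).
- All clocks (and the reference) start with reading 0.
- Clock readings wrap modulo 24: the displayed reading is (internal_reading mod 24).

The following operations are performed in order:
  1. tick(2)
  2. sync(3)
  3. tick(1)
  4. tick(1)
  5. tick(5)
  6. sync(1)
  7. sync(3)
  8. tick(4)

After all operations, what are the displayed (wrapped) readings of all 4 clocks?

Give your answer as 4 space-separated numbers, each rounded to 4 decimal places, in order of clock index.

Answer: 11.7000 13.4000 16.2500 13.4000

Derivation:
After op 1 tick(2): ref=2.0000 raw=[1.8000 2.2000 2.5000 2.2000]
After op 2 sync(3): ref=2.0000 raw=[1.8000 2.2000 2.5000 2.0000]
After op 3 tick(1): ref=3.0000 raw=[2.7000 3.3000 3.7500 3.1000]
After op 4 tick(1): ref=4.0000 raw=[3.6000 4.4000 5.0000 4.2000]
After op 5 tick(5): ref=9.0000 raw=[8.1000 9.9000 11.2500 9.7000]
After op 6 sync(1): ref=9.0000 raw=[8.1000 9.0000 11.2500 9.7000]
After op 7 sync(3): ref=9.0000 raw=[8.1000 9.0000 11.2500 9.0000]
After op 8 tick(4): ref=13.0000 raw=[11.7000 13.4000 16.2500 13.4000]
Wrap final raw readings (mod 24): 11.7000 mod 24 = 11.7000; 13.4000 mod 24 = 13.4000; 16.2500 mod 24 = 16.2500; 13.4000 mod 24 = 13.4000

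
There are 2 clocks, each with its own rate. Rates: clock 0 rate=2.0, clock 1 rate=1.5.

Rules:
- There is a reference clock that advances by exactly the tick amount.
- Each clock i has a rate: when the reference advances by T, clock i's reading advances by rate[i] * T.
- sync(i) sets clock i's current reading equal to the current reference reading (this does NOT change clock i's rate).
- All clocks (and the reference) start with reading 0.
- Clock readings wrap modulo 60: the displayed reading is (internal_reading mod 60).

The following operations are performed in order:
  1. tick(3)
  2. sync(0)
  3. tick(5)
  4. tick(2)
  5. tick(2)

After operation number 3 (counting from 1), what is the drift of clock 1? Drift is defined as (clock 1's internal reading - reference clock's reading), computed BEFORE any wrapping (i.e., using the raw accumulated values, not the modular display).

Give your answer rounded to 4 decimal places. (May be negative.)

After op 1 tick(3): ref=3.0000 raw=[6.0000 4.5000]
After op 2 sync(0): ref=3.0000 raw=[3.0000 4.5000]
After op 3 tick(5): ref=8.0000 raw=[13.0000 12.0000]
Drift of clock 1 after op 3: 12.0000 - 8.0000 = 4.0000

Answer: 4.0000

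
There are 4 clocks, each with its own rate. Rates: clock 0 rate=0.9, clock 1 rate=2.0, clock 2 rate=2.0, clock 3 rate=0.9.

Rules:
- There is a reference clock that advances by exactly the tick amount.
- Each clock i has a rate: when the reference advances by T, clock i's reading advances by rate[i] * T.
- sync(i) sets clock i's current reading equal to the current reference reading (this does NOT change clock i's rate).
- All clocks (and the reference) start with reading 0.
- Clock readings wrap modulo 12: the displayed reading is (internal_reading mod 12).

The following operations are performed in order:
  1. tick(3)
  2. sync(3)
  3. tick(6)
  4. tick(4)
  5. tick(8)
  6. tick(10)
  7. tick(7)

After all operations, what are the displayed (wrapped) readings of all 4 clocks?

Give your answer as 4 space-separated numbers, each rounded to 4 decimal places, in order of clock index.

After op 1 tick(3): ref=3.0000 raw=[2.7000 6.0000 6.0000 2.7000]
After op 2 sync(3): ref=3.0000 raw=[2.7000 6.0000 6.0000 3.0000]
After op 3 tick(6): ref=9.0000 raw=[8.1000 18.0000 18.0000 8.4000]
After op 4 tick(4): ref=13.0000 raw=[11.7000 26.0000 26.0000 12.0000]
After op 5 tick(8): ref=21.0000 raw=[18.9000 42.0000 42.0000 19.2000]
After op 6 tick(10): ref=31.0000 raw=[27.9000 62.0000 62.0000 28.2000]
After op 7 tick(7): ref=38.0000 raw=[34.2000 76.0000 76.0000 34.5000]
Wrap final raw readings (mod 12): 34.2000 mod 12 = 10.2000; 76.0000 mod 12 = 4.0000; 76.0000 mod 12 = 4.0000; 34.5000 mod 12 = 10.5000

Answer: 10.2000 4.0000 4.0000 10.5000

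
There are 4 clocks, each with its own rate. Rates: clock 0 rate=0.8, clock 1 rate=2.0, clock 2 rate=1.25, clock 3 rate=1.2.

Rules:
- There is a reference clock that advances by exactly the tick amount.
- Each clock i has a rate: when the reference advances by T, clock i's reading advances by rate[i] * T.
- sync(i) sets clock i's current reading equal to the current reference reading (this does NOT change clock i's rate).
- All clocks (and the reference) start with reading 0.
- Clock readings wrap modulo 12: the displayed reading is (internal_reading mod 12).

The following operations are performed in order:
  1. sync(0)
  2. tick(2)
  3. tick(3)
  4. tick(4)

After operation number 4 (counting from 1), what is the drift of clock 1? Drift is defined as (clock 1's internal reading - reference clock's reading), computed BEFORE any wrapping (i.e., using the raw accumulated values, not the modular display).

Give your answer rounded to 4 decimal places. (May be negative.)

After op 1 sync(0): ref=0.0000 raw=[0.0000 0.0000 0.0000 0.0000]
After op 2 tick(2): ref=2.0000 raw=[1.6000 4.0000 2.5000 2.4000]
After op 3 tick(3): ref=5.0000 raw=[4.0000 10.0000 6.2500 6.0000]
After op 4 tick(4): ref=9.0000 raw=[7.2000 18.0000 11.2500 10.8000]
Drift of clock 1 after op 4: 18.0000 - 9.0000 = 9.0000

Answer: 9.0000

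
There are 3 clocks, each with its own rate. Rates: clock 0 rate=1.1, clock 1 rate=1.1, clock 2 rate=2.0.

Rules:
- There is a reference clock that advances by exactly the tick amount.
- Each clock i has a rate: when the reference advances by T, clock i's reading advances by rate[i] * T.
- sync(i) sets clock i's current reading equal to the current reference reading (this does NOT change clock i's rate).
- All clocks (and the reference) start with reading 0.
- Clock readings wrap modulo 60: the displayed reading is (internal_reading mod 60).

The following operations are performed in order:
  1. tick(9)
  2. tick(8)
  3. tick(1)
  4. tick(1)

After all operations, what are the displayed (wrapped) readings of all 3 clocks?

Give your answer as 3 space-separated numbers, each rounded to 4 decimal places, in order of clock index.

After op 1 tick(9): ref=9.0000 raw=[9.9000 9.9000 18.0000]
After op 2 tick(8): ref=17.0000 raw=[18.7000 18.7000 34.0000]
After op 3 tick(1): ref=18.0000 raw=[19.8000 19.8000 36.0000]
After op 4 tick(1): ref=19.0000 raw=[20.9000 20.9000 38.0000]
Wrap final raw readings (mod 60): 20.9000 mod 60 = 20.9000; 20.9000 mod 60 = 20.9000; 38.0000 mod 60 = 38.0000

Answer: 20.9000 20.9000 38.0000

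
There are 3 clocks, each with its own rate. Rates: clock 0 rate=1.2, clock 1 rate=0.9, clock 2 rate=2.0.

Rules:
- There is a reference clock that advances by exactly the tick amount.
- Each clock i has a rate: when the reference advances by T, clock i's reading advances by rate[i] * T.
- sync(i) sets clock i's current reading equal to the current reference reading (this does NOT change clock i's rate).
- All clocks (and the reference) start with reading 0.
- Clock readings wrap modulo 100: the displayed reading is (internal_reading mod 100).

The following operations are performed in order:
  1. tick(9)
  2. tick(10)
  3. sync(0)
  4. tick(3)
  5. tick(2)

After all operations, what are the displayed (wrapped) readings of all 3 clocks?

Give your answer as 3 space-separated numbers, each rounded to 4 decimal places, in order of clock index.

After op 1 tick(9): ref=9.0000 raw=[10.8000 8.1000 18.0000]
After op 2 tick(10): ref=19.0000 raw=[22.8000 17.1000 38.0000]
After op 3 sync(0): ref=19.0000 raw=[19.0000 17.1000 38.0000]
After op 4 tick(3): ref=22.0000 raw=[22.6000 19.8000 44.0000]
After op 5 tick(2): ref=24.0000 raw=[25.0000 21.6000 48.0000]
Wrap final raw readings (mod 100): 25.0000 mod 100 = 25.0000; 21.6000 mod 100 = 21.6000; 48.0000 mod 100 = 48.0000

Answer: 25.0000 21.6000 48.0000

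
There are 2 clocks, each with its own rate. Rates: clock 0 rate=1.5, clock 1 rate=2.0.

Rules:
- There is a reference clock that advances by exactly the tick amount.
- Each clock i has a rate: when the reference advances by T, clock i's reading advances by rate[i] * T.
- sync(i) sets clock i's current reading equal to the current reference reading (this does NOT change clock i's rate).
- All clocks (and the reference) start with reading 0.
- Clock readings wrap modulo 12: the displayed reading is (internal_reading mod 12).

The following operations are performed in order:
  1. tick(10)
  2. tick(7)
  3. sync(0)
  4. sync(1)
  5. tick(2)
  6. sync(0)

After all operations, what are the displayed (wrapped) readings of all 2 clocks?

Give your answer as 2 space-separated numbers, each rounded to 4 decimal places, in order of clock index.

After op 1 tick(10): ref=10.0000 raw=[15.0000 20.0000]
After op 2 tick(7): ref=17.0000 raw=[25.5000 34.0000]
After op 3 sync(0): ref=17.0000 raw=[17.0000 34.0000]
After op 4 sync(1): ref=17.0000 raw=[17.0000 17.0000]
After op 5 tick(2): ref=19.0000 raw=[20.0000 21.0000]
After op 6 sync(0): ref=19.0000 raw=[19.0000 21.0000]
Wrap final raw readings (mod 12): 19.0000 mod 12 = 7.0000; 21.0000 mod 12 = 9.0000

Answer: 7.0000 9.0000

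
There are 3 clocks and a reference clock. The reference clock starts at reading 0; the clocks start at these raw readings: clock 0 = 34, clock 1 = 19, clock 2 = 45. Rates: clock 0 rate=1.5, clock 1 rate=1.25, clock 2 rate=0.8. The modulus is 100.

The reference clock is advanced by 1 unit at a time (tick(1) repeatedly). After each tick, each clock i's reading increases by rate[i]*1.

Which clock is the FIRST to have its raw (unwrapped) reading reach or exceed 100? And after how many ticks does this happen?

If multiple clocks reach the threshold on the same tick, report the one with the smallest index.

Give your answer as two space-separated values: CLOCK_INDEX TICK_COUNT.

Answer: 0 44

Derivation:
clock 0: start=34, rate=1.5, needs 100-34 = 66; ticks = ceil(66/1.5) = ceil(44.0000) = 44; reading at tick 44 = 34 + 1.5*44 = 100.0000
clock 1: start=19, rate=1.25, needs 100-19 = 81; ticks = ceil(81/1.25) = ceil(64.8000) = 65; reading at tick 65 = 19 + 1.25*65 = 100.2500
clock 2: start=45, rate=0.8, needs 100-45 = 55; ticks = ceil(55/0.8) = ceil(68.7500) = 69; reading at tick 69 = 45 + 0.8*69 = 100.2000
Minimum tick count = 44; winners = [0]; smallest index = 0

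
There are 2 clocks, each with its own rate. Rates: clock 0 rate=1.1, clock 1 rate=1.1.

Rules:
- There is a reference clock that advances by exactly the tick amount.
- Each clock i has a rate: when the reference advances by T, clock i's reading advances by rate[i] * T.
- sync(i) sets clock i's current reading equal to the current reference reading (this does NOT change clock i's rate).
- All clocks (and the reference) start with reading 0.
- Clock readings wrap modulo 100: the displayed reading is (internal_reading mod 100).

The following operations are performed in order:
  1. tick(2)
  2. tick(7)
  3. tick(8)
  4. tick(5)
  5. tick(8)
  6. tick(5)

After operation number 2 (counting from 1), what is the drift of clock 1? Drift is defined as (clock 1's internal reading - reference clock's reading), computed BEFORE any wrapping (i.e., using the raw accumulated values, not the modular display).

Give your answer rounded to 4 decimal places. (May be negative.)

Answer: 0.9000

Derivation:
After op 1 tick(2): ref=2.0000 raw=[2.2000 2.2000]
After op 2 tick(7): ref=9.0000 raw=[9.9000 9.9000]
Drift of clock 1 after op 2: 9.9000 - 9.0000 = 0.9000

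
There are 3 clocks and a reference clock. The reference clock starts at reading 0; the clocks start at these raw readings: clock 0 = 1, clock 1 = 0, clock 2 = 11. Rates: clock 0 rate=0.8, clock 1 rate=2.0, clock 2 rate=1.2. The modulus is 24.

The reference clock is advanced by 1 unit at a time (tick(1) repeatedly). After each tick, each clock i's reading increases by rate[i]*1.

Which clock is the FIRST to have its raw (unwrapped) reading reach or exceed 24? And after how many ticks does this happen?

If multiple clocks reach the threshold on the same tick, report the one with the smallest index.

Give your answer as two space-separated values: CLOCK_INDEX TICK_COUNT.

Answer: 2 11

Derivation:
clock 0: start=1, rate=0.8, needs 24-1 = 23; ticks = ceil(23/0.8) = ceil(28.7500) = 29; reading at tick 29 = 1 + 0.8*29 = 24.2000
clock 1: start=0, rate=2.0, needs 24-0 = 24; ticks = ceil(24/2.0) = ceil(12.0000) = 12; reading at tick 12 = 0 + 2.0*12 = 24.0000
clock 2: start=11, rate=1.2, needs 24-11 = 13; ticks = ceil(13/1.2) = ceil(10.8333) = 11; reading at tick 11 = 11 + 1.2*11 = 24.2000
Minimum tick count = 11; winners = [2]; smallest index = 2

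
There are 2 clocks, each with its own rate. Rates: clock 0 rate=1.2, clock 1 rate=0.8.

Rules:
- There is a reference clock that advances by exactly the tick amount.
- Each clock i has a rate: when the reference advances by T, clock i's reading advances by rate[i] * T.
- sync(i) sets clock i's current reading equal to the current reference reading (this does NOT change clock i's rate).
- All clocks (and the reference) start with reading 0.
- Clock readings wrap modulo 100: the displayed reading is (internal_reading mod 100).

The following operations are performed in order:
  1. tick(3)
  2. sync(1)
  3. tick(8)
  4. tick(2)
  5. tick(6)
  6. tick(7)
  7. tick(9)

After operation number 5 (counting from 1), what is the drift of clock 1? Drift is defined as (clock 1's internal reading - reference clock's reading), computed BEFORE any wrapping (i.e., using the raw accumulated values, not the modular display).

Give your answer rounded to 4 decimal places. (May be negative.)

After op 1 tick(3): ref=3.0000 raw=[3.6000 2.4000]
After op 2 sync(1): ref=3.0000 raw=[3.6000 3.0000]
After op 3 tick(8): ref=11.0000 raw=[13.2000 9.4000]
After op 4 tick(2): ref=13.0000 raw=[15.6000 11.0000]
After op 5 tick(6): ref=19.0000 raw=[22.8000 15.8000]
Drift of clock 1 after op 5: 15.8000 - 19.0000 = -3.2000

Answer: -3.2000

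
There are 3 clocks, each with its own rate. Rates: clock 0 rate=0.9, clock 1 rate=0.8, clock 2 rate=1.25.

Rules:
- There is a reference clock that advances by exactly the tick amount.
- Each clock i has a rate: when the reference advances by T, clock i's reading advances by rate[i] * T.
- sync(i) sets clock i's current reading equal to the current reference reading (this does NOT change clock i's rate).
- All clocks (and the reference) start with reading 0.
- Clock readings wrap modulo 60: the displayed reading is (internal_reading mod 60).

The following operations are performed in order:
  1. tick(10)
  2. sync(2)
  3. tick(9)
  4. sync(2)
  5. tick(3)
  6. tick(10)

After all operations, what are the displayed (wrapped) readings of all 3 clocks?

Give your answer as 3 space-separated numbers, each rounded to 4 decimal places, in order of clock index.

Answer: 28.8000 25.6000 35.2500

Derivation:
After op 1 tick(10): ref=10.0000 raw=[9.0000 8.0000 12.5000]
After op 2 sync(2): ref=10.0000 raw=[9.0000 8.0000 10.0000]
After op 3 tick(9): ref=19.0000 raw=[17.1000 15.2000 21.2500]
After op 4 sync(2): ref=19.0000 raw=[17.1000 15.2000 19.0000]
After op 5 tick(3): ref=22.0000 raw=[19.8000 17.6000 22.7500]
After op 6 tick(10): ref=32.0000 raw=[28.8000 25.6000 35.2500]
Wrap final raw readings (mod 60): 28.8000 mod 60 = 28.8000; 25.6000 mod 60 = 25.6000; 35.2500 mod 60 = 35.2500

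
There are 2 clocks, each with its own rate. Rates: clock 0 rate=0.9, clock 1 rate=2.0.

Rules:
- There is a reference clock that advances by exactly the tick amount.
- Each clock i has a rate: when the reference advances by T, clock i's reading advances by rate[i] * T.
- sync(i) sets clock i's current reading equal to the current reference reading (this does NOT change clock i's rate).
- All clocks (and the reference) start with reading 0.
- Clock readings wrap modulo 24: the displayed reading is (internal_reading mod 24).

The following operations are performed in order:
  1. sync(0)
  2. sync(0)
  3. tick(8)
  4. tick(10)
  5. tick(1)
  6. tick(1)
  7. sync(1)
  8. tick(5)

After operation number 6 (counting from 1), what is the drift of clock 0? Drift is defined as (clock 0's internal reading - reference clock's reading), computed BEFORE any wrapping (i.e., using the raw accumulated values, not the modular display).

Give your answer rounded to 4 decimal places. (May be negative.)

After op 1 sync(0): ref=0.0000 raw=[0.0000 0.0000]
After op 2 sync(0): ref=0.0000 raw=[0.0000 0.0000]
After op 3 tick(8): ref=8.0000 raw=[7.2000 16.0000]
After op 4 tick(10): ref=18.0000 raw=[16.2000 36.0000]
After op 5 tick(1): ref=19.0000 raw=[17.1000 38.0000]
After op 6 tick(1): ref=20.0000 raw=[18.0000 40.0000]
Drift of clock 0 after op 6: 18.0000 - 20.0000 = -2.0000

Answer: -2.0000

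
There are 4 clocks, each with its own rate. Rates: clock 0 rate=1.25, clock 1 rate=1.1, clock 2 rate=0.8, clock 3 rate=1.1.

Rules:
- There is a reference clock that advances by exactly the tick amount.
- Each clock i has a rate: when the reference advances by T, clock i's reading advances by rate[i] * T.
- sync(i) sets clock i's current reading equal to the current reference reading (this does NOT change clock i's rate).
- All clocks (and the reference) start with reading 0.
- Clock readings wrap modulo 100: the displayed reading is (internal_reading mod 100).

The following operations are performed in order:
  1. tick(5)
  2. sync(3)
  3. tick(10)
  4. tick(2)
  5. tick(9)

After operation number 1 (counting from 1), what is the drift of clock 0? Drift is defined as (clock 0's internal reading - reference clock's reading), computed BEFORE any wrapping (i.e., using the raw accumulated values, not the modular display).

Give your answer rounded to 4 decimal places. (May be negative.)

Answer: 1.2500

Derivation:
After op 1 tick(5): ref=5.0000 raw=[6.2500 5.5000 4.0000 5.5000]
Drift of clock 0 after op 1: 6.2500 - 5.0000 = 1.2500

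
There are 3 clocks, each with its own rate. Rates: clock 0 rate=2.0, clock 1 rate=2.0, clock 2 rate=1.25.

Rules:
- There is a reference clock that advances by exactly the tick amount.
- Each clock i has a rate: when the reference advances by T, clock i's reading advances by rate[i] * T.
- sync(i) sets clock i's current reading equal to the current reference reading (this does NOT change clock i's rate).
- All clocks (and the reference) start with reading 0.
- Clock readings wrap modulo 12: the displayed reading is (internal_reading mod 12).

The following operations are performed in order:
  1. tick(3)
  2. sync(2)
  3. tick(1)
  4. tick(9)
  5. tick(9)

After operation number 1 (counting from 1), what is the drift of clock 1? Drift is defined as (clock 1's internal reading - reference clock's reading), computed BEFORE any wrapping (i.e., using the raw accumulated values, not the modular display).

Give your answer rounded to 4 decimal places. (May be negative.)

Answer: 3.0000

Derivation:
After op 1 tick(3): ref=3.0000 raw=[6.0000 6.0000 3.7500]
Drift of clock 1 after op 1: 6.0000 - 3.0000 = 3.0000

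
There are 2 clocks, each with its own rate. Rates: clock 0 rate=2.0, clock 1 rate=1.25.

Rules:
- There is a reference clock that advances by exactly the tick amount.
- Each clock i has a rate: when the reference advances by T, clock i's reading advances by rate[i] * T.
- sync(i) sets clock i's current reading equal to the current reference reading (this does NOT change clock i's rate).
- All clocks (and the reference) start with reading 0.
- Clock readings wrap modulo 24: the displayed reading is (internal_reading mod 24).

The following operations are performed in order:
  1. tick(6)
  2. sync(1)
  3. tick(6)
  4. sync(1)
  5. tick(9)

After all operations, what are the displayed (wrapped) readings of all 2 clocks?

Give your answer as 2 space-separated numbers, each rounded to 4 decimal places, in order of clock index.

Answer: 18.0000 23.2500

Derivation:
After op 1 tick(6): ref=6.0000 raw=[12.0000 7.5000]
After op 2 sync(1): ref=6.0000 raw=[12.0000 6.0000]
After op 3 tick(6): ref=12.0000 raw=[24.0000 13.5000]
After op 4 sync(1): ref=12.0000 raw=[24.0000 12.0000]
After op 5 tick(9): ref=21.0000 raw=[42.0000 23.2500]
Wrap final raw readings (mod 24): 42.0000 mod 24 = 18.0000; 23.2500 mod 24 = 23.2500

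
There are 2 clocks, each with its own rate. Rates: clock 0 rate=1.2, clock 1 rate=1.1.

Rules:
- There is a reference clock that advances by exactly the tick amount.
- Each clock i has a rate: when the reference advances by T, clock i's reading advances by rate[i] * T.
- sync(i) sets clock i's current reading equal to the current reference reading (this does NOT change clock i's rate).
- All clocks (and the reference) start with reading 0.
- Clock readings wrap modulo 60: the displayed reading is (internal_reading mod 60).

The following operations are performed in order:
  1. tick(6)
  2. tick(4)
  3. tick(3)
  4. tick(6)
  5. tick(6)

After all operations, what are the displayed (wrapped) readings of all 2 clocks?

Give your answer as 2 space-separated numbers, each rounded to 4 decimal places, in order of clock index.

After op 1 tick(6): ref=6.0000 raw=[7.2000 6.6000]
After op 2 tick(4): ref=10.0000 raw=[12.0000 11.0000]
After op 3 tick(3): ref=13.0000 raw=[15.6000 14.3000]
After op 4 tick(6): ref=19.0000 raw=[22.8000 20.9000]
After op 5 tick(6): ref=25.0000 raw=[30.0000 27.5000]
Wrap final raw readings (mod 60): 30.0000 mod 60 = 30.0000; 27.5000 mod 60 = 27.5000

Answer: 30.0000 27.5000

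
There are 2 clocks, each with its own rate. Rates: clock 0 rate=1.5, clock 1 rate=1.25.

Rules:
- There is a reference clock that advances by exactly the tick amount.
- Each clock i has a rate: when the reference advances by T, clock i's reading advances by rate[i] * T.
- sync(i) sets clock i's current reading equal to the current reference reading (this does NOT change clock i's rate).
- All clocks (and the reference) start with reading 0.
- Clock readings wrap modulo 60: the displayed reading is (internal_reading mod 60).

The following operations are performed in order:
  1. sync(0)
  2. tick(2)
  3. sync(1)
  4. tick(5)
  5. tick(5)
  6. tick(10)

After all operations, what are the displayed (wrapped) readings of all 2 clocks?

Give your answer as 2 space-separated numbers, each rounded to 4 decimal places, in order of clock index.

Answer: 33.0000 27.0000

Derivation:
After op 1 sync(0): ref=0.0000 raw=[0.0000 0.0000]
After op 2 tick(2): ref=2.0000 raw=[3.0000 2.5000]
After op 3 sync(1): ref=2.0000 raw=[3.0000 2.0000]
After op 4 tick(5): ref=7.0000 raw=[10.5000 8.2500]
After op 5 tick(5): ref=12.0000 raw=[18.0000 14.5000]
After op 6 tick(10): ref=22.0000 raw=[33.0000 27.0000]
Wrap final raw readings (mod 60): 33.0000 mod 60 = 33.0000; 27.0000 mod 60 = 27.0000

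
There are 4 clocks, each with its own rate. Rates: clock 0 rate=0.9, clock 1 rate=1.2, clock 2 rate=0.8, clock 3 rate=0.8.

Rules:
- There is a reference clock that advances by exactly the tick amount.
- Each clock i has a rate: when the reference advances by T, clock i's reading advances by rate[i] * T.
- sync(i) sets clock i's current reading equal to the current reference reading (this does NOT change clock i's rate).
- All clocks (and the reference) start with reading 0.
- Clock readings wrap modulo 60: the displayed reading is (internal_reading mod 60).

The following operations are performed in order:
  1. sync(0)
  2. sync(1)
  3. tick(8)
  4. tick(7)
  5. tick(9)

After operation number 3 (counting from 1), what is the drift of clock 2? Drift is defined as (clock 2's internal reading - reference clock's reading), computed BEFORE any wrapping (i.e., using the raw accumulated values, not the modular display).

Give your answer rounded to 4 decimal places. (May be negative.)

After op 1 sync(0): ref=0.0000 raw=[0.0000 0.0000 0.0000 0.0000]
After op 2 sync(1): ref=0.0000 raw=[0.0000 0.0000 0.0000 0.0000]
After op 3 tick(8): ref=8.0000 raw=[7.2000 9.6000 6.4000 6.4000]
Drift of clock 2 after op 3: 6.4000 - 8.0000 = -1.6000

Answer: -1.6000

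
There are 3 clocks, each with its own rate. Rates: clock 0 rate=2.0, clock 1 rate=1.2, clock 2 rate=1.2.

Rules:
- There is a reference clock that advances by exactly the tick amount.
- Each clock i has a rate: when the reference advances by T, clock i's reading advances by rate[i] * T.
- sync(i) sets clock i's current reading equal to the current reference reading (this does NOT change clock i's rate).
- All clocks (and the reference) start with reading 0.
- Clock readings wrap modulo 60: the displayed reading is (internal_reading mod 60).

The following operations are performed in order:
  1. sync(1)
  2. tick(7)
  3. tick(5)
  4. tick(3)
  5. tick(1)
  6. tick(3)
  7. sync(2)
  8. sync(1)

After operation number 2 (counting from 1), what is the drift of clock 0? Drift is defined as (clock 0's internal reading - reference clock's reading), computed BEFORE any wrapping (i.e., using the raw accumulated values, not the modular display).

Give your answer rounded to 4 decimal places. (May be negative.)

Answer: 7.0000

Derivation:
After op 1 sync(1): ref=0.0000 raw=[0.0000 0.0000 0.0000]
After op 2 tick(7): ref=7.0000 raw=[14.0000 8.4000 8.4000]
Drift of clock 0 after op 2: 14.0000 - 7.0000 = 7.0000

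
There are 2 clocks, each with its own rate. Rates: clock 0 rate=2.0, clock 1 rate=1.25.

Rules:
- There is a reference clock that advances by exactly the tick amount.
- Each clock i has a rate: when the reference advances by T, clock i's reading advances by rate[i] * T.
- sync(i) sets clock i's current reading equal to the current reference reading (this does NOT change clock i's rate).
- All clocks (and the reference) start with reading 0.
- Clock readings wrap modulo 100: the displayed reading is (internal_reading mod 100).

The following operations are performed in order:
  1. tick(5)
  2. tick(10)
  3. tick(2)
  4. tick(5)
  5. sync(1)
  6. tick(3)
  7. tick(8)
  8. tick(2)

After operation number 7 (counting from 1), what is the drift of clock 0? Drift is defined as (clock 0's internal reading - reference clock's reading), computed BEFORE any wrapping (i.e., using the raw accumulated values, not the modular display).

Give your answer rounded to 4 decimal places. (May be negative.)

After op 1 tick(5): ref=5.0000 raw=[10.0000 6.2500]
After op 2 tick(10): ref=15.0000 raw=[30.0000 18.7500]
After op 3 tick(2): ref=17.0000 raw=[34.0000 21.2500]
After op 4 tick(5): ref=22.0000 raw=[44.0000 27.5000]
After op 5 sync(1): ref=22.0000 raw=[44.0000 22.0000]
After op 6 tick(3): ref=25.0000 raw=[50.0000 25.7500]
After op 7 tick(8): ref=33.0000 raw=[66.0000 35.7500]
Drift of clock 0 after op 7: 66.0000 - 33.0000 = 33.0000

Answer: 33.0000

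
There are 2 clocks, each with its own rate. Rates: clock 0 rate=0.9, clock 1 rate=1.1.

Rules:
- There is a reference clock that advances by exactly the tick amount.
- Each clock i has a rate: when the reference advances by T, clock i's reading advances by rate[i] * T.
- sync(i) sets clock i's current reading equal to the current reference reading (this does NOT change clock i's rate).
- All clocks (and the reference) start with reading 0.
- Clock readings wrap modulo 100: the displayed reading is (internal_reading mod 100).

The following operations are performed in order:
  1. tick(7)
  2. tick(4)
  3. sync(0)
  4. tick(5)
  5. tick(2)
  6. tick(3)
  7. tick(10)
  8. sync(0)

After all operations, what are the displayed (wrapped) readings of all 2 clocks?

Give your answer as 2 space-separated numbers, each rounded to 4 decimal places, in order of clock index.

After op 1 tick(7): ref=7.0000 raw=[6.3000 7.7000]
After op 2 tick(4): ref=11.0000 raw=[9.9000 12.1000]
After op 3 sync(0): ref=11.0000 raw=[11.0000 12.1000]
After op 4 tick(5): ref=16.0000 raw=[15.5000 17.6000]
After op 5 tick(2): ref=18.0000 raw=[17.3000 19.8000]
After op 6 tick(3): ref=21.0000 raw=[20.0000 23.1000]
After op 7 tick(10): ref=31.0000 raw=[29.0000 34.1000]
After op 8 sync(0): ref=31.0000 raw=[31.0000 34.1000]
Wrap final raw readings (mod 100): 31.0000 mod 100 = 31.0000; 34.1000 mod 100 = 34.1000

Answer: 31.0000 34.1000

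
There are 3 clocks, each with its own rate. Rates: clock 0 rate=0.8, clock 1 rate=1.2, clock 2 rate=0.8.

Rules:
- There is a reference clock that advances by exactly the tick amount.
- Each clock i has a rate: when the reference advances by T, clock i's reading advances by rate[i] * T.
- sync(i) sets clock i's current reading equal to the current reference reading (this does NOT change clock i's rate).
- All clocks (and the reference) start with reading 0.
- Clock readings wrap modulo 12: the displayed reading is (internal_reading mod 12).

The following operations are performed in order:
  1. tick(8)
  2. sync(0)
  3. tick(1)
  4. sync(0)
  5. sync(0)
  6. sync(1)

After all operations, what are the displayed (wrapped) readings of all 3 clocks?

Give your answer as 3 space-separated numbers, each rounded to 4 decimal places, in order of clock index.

Answer: 9.0000 9.0000 7.2000

Derivation:
After op 1 tick(8): ref=8.0000 raw=[6.4000 9.6000 6.4000]
After op 2 sync(0): ref=8.0000 raw=[8.0000 9.6000 6.4000]
After op 3 tick(1): ref=9.0000 raw=[8.8000 10.8000 7.2000]
After op 4 sync(0): ref=9.0000 raw=[9.0000 10.8000 7.2000]
After op 5 sync(0): ref=9.0000 raw=[9.0000 10.8000 7.2000]
After op 6 sync(1): ref=9.0000 raw=[9.0000 9.0000 7.2000]
Wrap final raw readings (mod 12): 9.0000 mod 12 = 9.0000; 9.0000 mod 12 = 9.0000; 7.2000 mod 12 = 7.2000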